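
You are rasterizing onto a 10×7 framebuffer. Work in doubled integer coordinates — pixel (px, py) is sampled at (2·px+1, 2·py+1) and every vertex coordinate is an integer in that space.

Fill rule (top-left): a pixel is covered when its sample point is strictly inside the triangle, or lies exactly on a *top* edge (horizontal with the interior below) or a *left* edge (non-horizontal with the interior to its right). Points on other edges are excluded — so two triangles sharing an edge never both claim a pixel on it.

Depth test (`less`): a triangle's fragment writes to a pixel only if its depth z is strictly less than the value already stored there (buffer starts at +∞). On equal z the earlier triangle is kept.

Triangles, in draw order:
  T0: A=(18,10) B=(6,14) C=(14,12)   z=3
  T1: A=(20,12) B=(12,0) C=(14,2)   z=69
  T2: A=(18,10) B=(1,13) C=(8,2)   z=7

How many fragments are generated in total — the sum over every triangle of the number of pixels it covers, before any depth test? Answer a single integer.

T0:
  2·area = 8  (B↔C swapped to make it positive)
  edge (18, 10)→(14, 12): d=(-4,2) right/bottom  bias=-1
  edge (14, 12)→(6, 14): d=(-8,2) right/bottom  bias=-1
  edge (6, 14)→(18, 10): d=(12,-4) top-left  bias=+0
    (7,5)@(15, 11): e=[2,6,0] → #  [on edge]
    (8,5)@(17, 11): e=[-2,2,8] → ·
    (4,6)@(9, 13): e=[6,2,0] → #  [on edge]
    (5,6)@(11, 13): e=[2,-2,8] → ·
    (7,6)@(15, 13): e=[-6,-10,24] → ·
  covered (2 px):
    · · · · · · · · · ·
    · · · · · · · · · ·
    · · · · · · · · · ·
    · · · · · · · · · ·
    · · · · · · · · · ·
    · · · · · · · # · ·
    · · · · # · · · · ·
T1:
  2·area = 8
  edge (20, 12)→(12, 0): d=(-8,-12) top-left  bias=+0
  edge (12, 0)→(14, 2): d=(2,2) right/bottom  bias=-1
  edge (14, 2)→(20, 12): d=(6,10) right/bottom  bias=-1
    (6,0)@(13, 1): e=[4,0,4] → ·  [on edge]
    (7,1)@(15, 3): e=[12,0,-4] → ·  [on edge]
    (8,2)@(17, 5): e=[20,0,-12] → ·  [on edge]
    (8,3)@(17, 7): e=[4,4,0] → ·  [on edge]
    (9,3)@(19, 7): e=[28,0,-20] → ·  [on edge]
  covered (0 px):
    · · · · · · · · · ·
    · · · · · · · · · ·
    · · · · · · · · · ·
    · · · · · · · · · ·
    · · · · · · · · · ·
    · · · · · · · · · ·
    · · · · · · · · · ·
T2:
  2·area = 166
  edge (18, 10)→(1, 13): d=(-17,3) right/bottom  bias=-1
  edge (1, 13)→(8, 2): d=(7,-11) top-left  bias=+0
  edge (8, 2)→(18, 10): d=(10,8) right/bottom  bias=-1
    (4,1)@(9, 3): e=[146,18,2] → #
    (5,1)@(11, 3): e=[140,40,-14] → ·
    (3,2)@(7, 5): e=[118,10,38] → #
    (5,2)@(11, 5): e=[106,54,6] → #
    (6,2)@(13, 5): e=[100,76,-10] → ·
    (2,3)@(5, 7): e=[90,2,74] → #
    (6,3)@(13, 7): e=[66,90,10] → #
    (7,3)@(15, 7): e=[60,112,-6] → ·
    (2,4)@(5, 9): e=[56,16,94] → #
    (7,4)@(15, 9): e=[26,126,14] → #
    (8,4)@(17, 9): e=[20,148,-2] → ·
    (1,5)@(3, 11): e=[28,8,130] → #
    (0,6)@(1, 13): e=[0,0,166] → ·  [on edge]
  covered (20 px):
    · · · · · · · · · ·
    · · · · # · · · · ·
    · · · # # # · · · ·
    · · # # # # # · · ·
    · · # # # # # # · ·
    · # # # # # · · · ·
    · · · · · · · · · ·

Result: 22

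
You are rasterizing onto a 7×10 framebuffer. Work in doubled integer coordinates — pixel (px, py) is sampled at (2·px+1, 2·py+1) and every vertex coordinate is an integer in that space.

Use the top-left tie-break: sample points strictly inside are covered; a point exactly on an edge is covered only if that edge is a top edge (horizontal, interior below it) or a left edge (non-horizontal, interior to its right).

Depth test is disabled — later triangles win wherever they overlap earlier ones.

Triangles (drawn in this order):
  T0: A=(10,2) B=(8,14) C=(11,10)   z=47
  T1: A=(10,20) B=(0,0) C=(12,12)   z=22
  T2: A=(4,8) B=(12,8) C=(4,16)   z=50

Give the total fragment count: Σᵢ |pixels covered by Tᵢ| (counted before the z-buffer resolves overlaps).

T0:
  2·area = 28  (B↔C swapped to make it positive)
  edge (10, 2)→(11, 10): d=(1,8) right/bottom  bias=-1
  edge (11, 10)→(8, 14): d=(-3,4) right/bottom  bias=-1
  edge (8, 14)→(10, 2): d=(2,-12) top-left  bias=+0
    (4,4)@(9, 9): e=[15,11,2] → #
    (5,4)@(11, 9): e=[-1,3,26] → ·
    (4,5)@(9, 11): e=[17,5,6] → #
    (5,5)@(11, 11): e=[1,-3,30] → ·
    (4,6)@(9, 13): e=[19,-1,10] → ·
  covered (2 px):
    · · · · · · ·
    · · · · · · ·
    · · · · · · ·
    · · · · · · ·
    · · · · # · ·
    · · · · # · ·
    · · · · · · ·
    · · · · · · ·
    · · · · · · ·
    · · · · · · ·
T1:
  2·area = 120
  edge (10, 20)→(0, 0): d=(-10,-20) top-left  bias=+0
  edge (0, 0)→(12, 12): d=(12,12) right/bottom  bias=-1
  edge (12, 12)→(10, 20): d=(-2,8) right/bottom  bias=-1
    (0,0)@(1, 1): e=[10,0,110] → ·  [on edge]
    (1,1)@(3, 3): e=[30,0,90] → ·  [on edge]
    (1,2)@(3, 5): e=[10,24,86] → #
    (2,2)@(5, 5): e=[50,0,70] → ·  [on edge]
    (1,3)@(3, 7): e=[-10,48,82] → ·
    (2,3)@(5, 7): e=[30,24,66] → #
    (3,3)@(7, 7): e=[70,0,50] → ·  [on edge]
    (2,4)@(5, 9): e=[10,48,62] → #
    (3,4)@(7, 9): e=[50,24,46] → #
    (4,4)@(9, 9): e=[90,0,30] → ·  [on edge]
    (2,5)@(5, 11): e=[-10,72,58] → ·
    (3,5)@(7, 11): e=[30,48,42] → #
    (5,5)@(11, 11): e=[110,0,10] → ·  [on edge]
    (6,6)@(13, 13): e=[130,0,-10] → ·  [on edge]
  covered (12 px):
    · · · · · · ·
    · · · · · · ·
    · # · · · · ·
    · · # · · · ·
    · · # # · · ·
    · · · # # · ·
    · · · # # # ·
    · · · · # # ·
    · · · · # · ·
    · · · · · · ·
T2:
  2·area = 64
  edge (4, 8)→(12, 8): d=(8,0) top-left  bias=+0
  edge (12, 8)→(4, 16): d=(-8,8) right/bottom  bias=-1
  edge (4, 16)→(4, 8): d=(0,-8) top-left  bias=+0
    (6,3)@(13, 7): e=[-8,0,72] → ·  [on edge]
    (2,4)@(5, 9): e=[8,48,8] → #
    (3,4)@(7, 9): e=[8,32,24] → #
    (4,4)@(9, 9): e=[8,16,40] → #
    (5,4)@(11, 9): e=[8,0,56] → ·  [on edge]
    (2,5)@(5, 11): e=[24,32,8] → #
    (4,5)@(9, 11): e=[24,0,40] → ·  [on edge]
    (2,6)@(5, 13): e=[40,16,8] → #
    (3,6)@(7, 13): e=[40,0,24] → ·  [on edge]
    (2,7)@(5, 15): e=[56,0,8] → ·  [on edge]
    (1,8)@(3, 17): e=[72,0,-8] → ·  [on edge]
    (0,9)@(1, 19): e=[88,0,-24] → ·  [on edge]
  covered (6 px):
    · · · · · · ·
    · · · · · · ·
    · · · · · · ·
    · · · · · · ·
    · · # # # · ·
    · · # # · · ·
    · · # · · · ·
    · · · · · · ·
    · · · · · · ·
    · · · · · · ·

Result: 20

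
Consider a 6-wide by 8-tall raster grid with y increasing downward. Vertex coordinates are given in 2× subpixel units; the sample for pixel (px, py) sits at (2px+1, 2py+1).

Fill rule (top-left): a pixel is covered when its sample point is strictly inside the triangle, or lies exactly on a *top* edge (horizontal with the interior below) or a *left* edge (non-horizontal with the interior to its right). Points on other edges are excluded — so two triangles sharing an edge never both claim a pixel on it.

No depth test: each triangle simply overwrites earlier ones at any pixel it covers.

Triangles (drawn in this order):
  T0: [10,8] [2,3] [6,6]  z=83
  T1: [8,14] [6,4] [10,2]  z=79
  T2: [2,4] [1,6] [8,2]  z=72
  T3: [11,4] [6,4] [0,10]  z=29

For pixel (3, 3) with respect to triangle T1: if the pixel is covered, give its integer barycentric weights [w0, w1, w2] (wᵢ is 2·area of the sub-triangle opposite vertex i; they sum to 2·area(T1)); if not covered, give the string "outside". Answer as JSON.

T0:
  2·area = 4  (B↔C swapped to make it positive)
  edge (10, 8)→(6, 6): d=(-4,-2) top-left  bias=+0
  edge (6, 6)→(2, 3): d=(-4,-3) top-left  bias=+0
  edge (2, 3)→(10, 8): d=(8,5) right/bottom  bias=-1
    (2,2)@(5, 5): e=[2,1,1] → █
    (3,2)@(7, 5): e=[6,7,-9] → ·
    (2,3)@(5, 7): e=[-6,-7,17] → ·
  covered (1 px):
    · · · · · ·
    · · · · · ·
    · · █ · · ·
    · · · · · ·
    · · · · · ·
    · · · · · ·
    · · · · · ·
    · · · · · ·
T1:
  2·area = 44
  edge (8, 14)→(6, 4): d=(-2,-10) top-left  bias=+0
  edge (6, 4)→(10, 2): d=(4,-2) top-left  bias=+0
  edge (10, 2)→(8, 14): d=(-2,12) right/bottom  bias=-1
    (4,1)@(9, 3): e=[32,2,10] → █
    (5,1)@(11, 3): e=[52,6,-14] → ·
    (3,2)@(7, 5): e=[8,6,30] → █
    (5,2)@(11, 5): e=[48,14,-18] → ·
    (3,3)@(7, 7): e=[4,14,26] → █
    (5,3)@(11, 7): e=[44,22,-22] → ·
    (3,4)@(7, 9): e=[0,22,22] → █  [on edge]
    (4,4)@(9, 9): e=[20,26,-2] → ·
    (3,5)@(7, 11): e=[-4,30,18] → ·
  covered (6 px):
    · · · · · ·
    · · · · █ ·
    · · · █ █ ·
    · · · █ █ ·
    · · · █ · ·
    · · · · · ·
    · · · · · ·
    · · · · · ·
T2:
  2·area = 10  (B↔C swapped to make it positive)
  edge (2, 4)→(8, 2): d=(6,-2) top-left  bias=+0
  edge (8, 2)→(1, 6): d=(-7,4) right/bottom  bias=-1
  edge (1, 6)→(2, 4): d=(1,-2) top-left  bias=+0
    (5,0)@(11, 1): e=[0,-5,15] → ·  [on edge]
    (2,1)@(5, 3): e=[0,5,5] → █  [on edge]
    (3,1)@(7, 3): e=[4,-3,9] → ·
    (2,2)@(5, 5): e=[12,-9,7] → ·
  covered (1 px):
    · · · · · ·
    · · █ · · ·
    · · · · · ·
    · · · · · ·
    · · · · · ·
    · · · · · ·
    · · · · · ·
    · · · · · ·
T3:
  2·area = 30  (B↔C swapped to make it positive)
  edge (11, 4)→(0, 10): d=(-11,6) right/bottom  bias=-1
  edge (0, 10)→(6, 4): d=(6,-6) top-left  bias=+0
  edge (6, 4)→(11, 4): d=(5,0) top-left  bias=+0
    (4,0)@(9, 1): e=[45,0,-15] → ·  [on edge]
    (3,1)@(7, 3): e=[35,0,-5] → ·  [on edge]
    (2,2)@(5, 5): e=[25,0,5] → █  [on edge]
    (3,2)@(7, 5): e=[13,12,5] → █
    (4,2)@(9, 5): e=[1,24,5] → █
    (5,2)@(11, 5): e=[-11,36,5] → ·
    (1,3)@(3, 7): e=[15,0,15] → █  [on edge]
    (3,3)@(7, 7): e=[-9,24,15] → ·
    (4,3)@(9, 7): e=[-21,36,15] → ·
    (0,4)@(1, 9): e=[5,0,25] → █  [on edge]
    (1,4)@(3, 9): e=[-7,12,25] → ·
    (2,4)@(5, 9): e=[-19,24,25] → ·
  covered (6 px):
    · · · · · ·
    · · · · · ·
    · · █ █ █ ·
    · █ █ · · ·
    █ · · · · ·
    · · · · · ·
    · · · · · ·
    · · · · · ·

Answer: [14,26,4]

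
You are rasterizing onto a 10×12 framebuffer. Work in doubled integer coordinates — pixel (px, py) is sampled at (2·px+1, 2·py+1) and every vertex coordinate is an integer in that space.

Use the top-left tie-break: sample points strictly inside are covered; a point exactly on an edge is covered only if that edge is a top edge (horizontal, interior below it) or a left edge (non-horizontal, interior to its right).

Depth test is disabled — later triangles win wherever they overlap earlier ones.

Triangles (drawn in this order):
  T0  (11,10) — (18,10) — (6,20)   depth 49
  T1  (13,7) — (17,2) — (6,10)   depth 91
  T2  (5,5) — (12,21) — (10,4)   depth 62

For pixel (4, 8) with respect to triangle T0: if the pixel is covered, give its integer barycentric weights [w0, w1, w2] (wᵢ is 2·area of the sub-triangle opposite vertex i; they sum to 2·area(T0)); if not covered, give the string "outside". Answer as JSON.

T0:
  2·area = 70
  edge (11, 10)→(18, 10): d=(7,0) top-left  bias=+0
  edge (18, 10)→(6, 20): d=(-12,10) right/bottom  bias=-1
  edge (6, 20)→(11, 10): d=(5,-10) top-left  bias=+0
    (5,5)@(11, 11): e=[7,58,5] → X
    (6,5)@(13, 11): e=[7,38,25] → X
    (7,5)@(15, 11): e=[7,18,45] → X
    (8,5)@(17, 11): e=[7,-2,65] → .
    (5,6)@(11, 13): e=[21,34,15] → X
    (7,6)@(15, 13): e=[21,-6,55] → .
    (4,7)@(9, 15): e=[35,30,5] → X
    (6,7)@(13, 15): e=[35,-10,45] → .
    (4,8)@(9, 17): e=[49,6,15] → X
    (5,8)@(11, 17): e=[49,-14,35] → .
    (3,9)@(7, 19): e=[63,2,5] → X
    (4,9)@(9, 19): e=[63,-18,25] → .
  covered (9 px):
    . . . . . . . . . .
    . . . . . . . . . .
    . . . . . . . . . .
    . . . . . . . . . .
    . . . . . . . . . .
    . . . . . X X X . .
    . . . . . X X . . .
    . . . . X X . . . .
    . . . . X . . . . .
    . . . X . . . . . .
    . . . . . . . . . .
    . . . . . . . . . .
T1:
  2·area = 23  (B↔C swapped to make it positive)
  edge (13, 7)→(6, 10): d=(-7,3) right/bottom  bias=-1
  edge (6, 10)→(17, 2): d=(11,-8) top-left  bias=+0
  edge (17, 2)→(13, 7): d=(-4,5) right/bottom  bias=-1
    (6,2)@(13, 5): e=[14,1,8] → X
    (7,2)@(15, 5): e=[8,17,-2] → .
    (5,3)@(11, 7): e=[6,7,10] → X
    (6,3)@(13, 7): e=[0,23,0] → .  [on edge]
    (5,4)@(11, 9): e=[-8,29,2] → .
    (2,8)@(5, 17): e=[-46,69,0] → .  [on edge]
  covered (2 px):
    . . . . . . . . . .
    . . . . . . . . . .
    . . . . . . X . . .
    . . . . . X . . . .
    . . . . . . . . . .
    . . . . . . . . . .
    . . . . . . . . . .
    . . . . . . . . . .
    . . . . . . . . . .
    . . . . . . . . . .
    . . . . . . . . . .
    . . . . . . . . . .
T2:
  2·area = 87  (B↔C swapped to make it positive)
  edge (5, 5)→(10, 4): d=(5,-1) top-left  bias=+0
  edge (10, 4)→(12, 21): d=(2,17) right/bottom  bias=-1
  edge (12, 21)→(5, 5): d=(-7,-16) top-left  bias=+0
    (7,1)@(15, 3): e=[0,-87,174] → .  [on edge]
    (2,2)@(5, 5): e=[0,87,0] → X  [on edge]
    (3,2)@(7, 5): e=[2,53,32] → X
    (4,2)@(9, 5): e=[4,19,64] → X
    (5,2)@(11, 5): e=[6,-15,96] → .
    (2,3)@(5, 7): e=[10,91,-14] → .
    (3,3)@(7, 7): e=[12,57,18] → X
    (5,3)@(11, 7): e=[16,-11,82] → .
    (3,4)@(7, 9): e=[22,61,4] → X
    (5,4)@(11, 9): e=[26,-7,68] → .
    (3,5)@(7, 11): e=[32,65,-10] → .
    (4,5)@(9, 11): e=[34,31,22] → X
  covered (12 px):
    . . . . . . . . . .
    . . . . . . . . . .
    . . X X X . . . . .
    . . . X X . . . . .
    . . . X X . . . . .
    . . . . X . . . . .
    . . . . X X . . . .
    . . . . . X . . . .
    . . . . . X . . . .
    . . . . . . . . . .
    . . . . . . . . . .
    . . . . . . . . . .

Final: [6,15,49]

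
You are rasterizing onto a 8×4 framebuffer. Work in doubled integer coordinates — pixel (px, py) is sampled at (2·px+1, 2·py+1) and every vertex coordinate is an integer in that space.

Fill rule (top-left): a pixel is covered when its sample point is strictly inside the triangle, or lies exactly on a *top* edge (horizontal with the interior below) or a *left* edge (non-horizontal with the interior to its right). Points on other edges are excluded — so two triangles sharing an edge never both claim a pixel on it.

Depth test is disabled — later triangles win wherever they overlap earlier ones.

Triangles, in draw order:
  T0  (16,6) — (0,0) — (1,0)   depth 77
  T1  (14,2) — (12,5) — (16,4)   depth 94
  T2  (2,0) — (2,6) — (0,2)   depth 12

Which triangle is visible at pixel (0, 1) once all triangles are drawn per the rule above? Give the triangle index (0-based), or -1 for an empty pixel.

T0:
  2·area = 6
  edge (16, 6)→(0, 0): d=(-16,-6) top-left  bias=+0
  edge (0, 0)→(1, 0): d=(1,0) top-left  bias=+0
  edge (1, 0)→(16, 6): d=(15,6) right/bottom  bias=-1
    (1,0)@(3, 1): e=[2,1,3] → #
    (2,0)@(5, 1): e=[14,1,-9] → ·
    (1,1)@(3, 3): e=[-30,3,33] → ·
  covered (1 px):
    · # · · · · · ·
    · · · · · · · ·
    · · · · · · · ·
    · · · · · · · ·
T1:
  2·area = 10  (B↔C swapped to make it positive)
  edge (14, 2)→(16, 4): d=(2,2) right/bottom  bias=-1
  edge (16, 4)→(12, 5): d=(-4,1) right/bottom  bias=-1
  edge (12, 5)→(14, 2): d=(2,-3) top-left  bias=+0
    (6,0)@(13, 1): e=[0,15,-5] → ·  [on edge]
    (7,1)@(15, 3): e=[0,5,5] → ·  [on edge]
  covered (0 px):
    · · · · · · · ·
    · · · · · · · ·
    · · · · · · · ·
    · · · · · · · ·
T2:
  2·area = 12
  edge (2, 0)→(2, 6): d=(0,6) right/bottom  bias=-1
  edge (2, 6)→(0, 2): d=(-2,-4) top-left  bias=+0
  edge (0, 2)→(2, 0): d=(2,-2) top-left  bias=+0
    (0,0)@(1, 1): e=[6,6,0] → #  [on edge]
    (1,0)@(3, 1): e=[-6,14,4] → ·
    (0,1)@(1, 3): e=[6,2,4] → #
    (1,1)@(3, 3): e=[-6,10,8] → ·
    (0,2)@(1, 5): e=[6,-2,8] → ·
  covered (2 px):
    # · · · · · · ·
    # · · · · · · ·
    · · · · · · · ·
    · · · · · · · ·

Z-buffer (winner per pixel, '.' = empty):
  2 0 . . . . . .
  2 . . . . . . .
  . . . . . . . .
  . . . . . . . .

Result: 2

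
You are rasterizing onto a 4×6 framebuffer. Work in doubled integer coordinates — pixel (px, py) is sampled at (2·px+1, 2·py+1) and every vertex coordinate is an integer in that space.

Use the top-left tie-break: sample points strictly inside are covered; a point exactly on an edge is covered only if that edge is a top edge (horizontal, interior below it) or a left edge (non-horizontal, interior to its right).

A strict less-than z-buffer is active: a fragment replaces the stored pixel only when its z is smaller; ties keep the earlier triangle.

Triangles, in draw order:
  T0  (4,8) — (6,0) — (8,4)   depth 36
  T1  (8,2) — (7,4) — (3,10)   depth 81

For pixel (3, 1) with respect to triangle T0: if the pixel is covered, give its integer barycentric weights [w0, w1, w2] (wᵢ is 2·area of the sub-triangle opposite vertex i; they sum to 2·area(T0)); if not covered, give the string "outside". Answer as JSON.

T0:
  2·area = 24
  edge (4, 8)→(6, 0): d=(2,-8) top-left  bias=+0
  edge (6, 0)→(8, 4): d=(2,4) right/bottom  bias=-1
  edge (8, 4)→(4, 8): d=(-4,4) right/bottom  bias=-1
    (3,1)@(7, 3): e=[14,2,8] → #
    (2,2)@(5, 5): e=[2,14,8] → #
    (3,2)@(7, 5): e=[18,6,0] → ·  [on edge]
    (2,3)@(5, 7): e=[6,18,0] → ·  [on edge]
    (1,4)@(3, 9): e=[-6,30,0] → ·  [on edge]
    (0,5)@(1, 11): e=[-18,42,0] → ·  [on edge]
  covered (2 px):
    · · · ·
    · · · #
    · · # ·
    · · · ·
    · · · ·
    · · · ·
T1:
  2·area = 2
  edge (8, 2)→(7, 4): d=(-1,2) right/bottom  bias=-1
  edge (7, 4)→(3, 10): d=(-4,6) right/bottom  bias=-1
  edge (3, 10)→(8, 2): d=(5,-8) top-left  bias=+0
    (2,3)@(5, 7): e=[1,0,1] → ·  [on edge]
  covered (0 px):
    · · · ·
    · · · ·
    · · · ·
    · · · ·
    · · · ·
    · · · ·

Result: [2,8,14]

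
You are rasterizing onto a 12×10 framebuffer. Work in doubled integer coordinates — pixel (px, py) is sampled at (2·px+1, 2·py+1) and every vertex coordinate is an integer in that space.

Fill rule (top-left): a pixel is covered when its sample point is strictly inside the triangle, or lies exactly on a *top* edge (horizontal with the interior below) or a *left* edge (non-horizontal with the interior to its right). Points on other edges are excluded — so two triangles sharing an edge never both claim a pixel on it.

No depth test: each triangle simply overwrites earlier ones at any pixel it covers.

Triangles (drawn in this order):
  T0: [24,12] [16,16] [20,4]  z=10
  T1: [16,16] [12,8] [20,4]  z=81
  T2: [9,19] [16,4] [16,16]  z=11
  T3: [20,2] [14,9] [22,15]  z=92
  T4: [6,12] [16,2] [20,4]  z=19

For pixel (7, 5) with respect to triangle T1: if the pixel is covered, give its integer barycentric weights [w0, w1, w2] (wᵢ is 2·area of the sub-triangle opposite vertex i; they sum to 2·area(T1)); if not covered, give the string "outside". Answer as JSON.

T0:
  2·area = 80
  edge (24, 12)→(16, 16): d=(-8,4) right/bottom  bias=-1
  edge (16, 16)→(20, 4): d=(4,-12) top-left  bias=+0
  edge (20, 4)→(24, 12): d=(4,8) right/bottom  bias=-1
    (10,0)@(21, 1): e=[100,0,-20] → ·  [on edge]
    (9,3)@(19, 7): e=[60,0,20] → █  [on edge]
    (10,3)@(21, 7): e=[52,24,4] → █
    (11,3)@(23, 7): e=[44,48,-12] → ·
    (9,4)@(19, 9): e=[44,8,28] → █
    (11,4)@(23, 9): e=[28,56,-4] → ·
    (9,5)@(19, 11): e=[28,16,36] → █
    (11,5)@(23, 11): e=[12,64,4] → █
    (8,6)@(17, 13): e=[20,0,60] → █  [on edge]
    (11,6)@(23, 13): e=[-4,72,12] → ·
    (8,7)@(17, 15): e=[4,8,68] → █
    (9,7)@(19, 15): e=[-4,32,52] → ·
    (7,9)@(15, 19): e=[-20,0,100] → ·  [on edge]
  covered (11 px):
    · · · · · · · · · · · ·
    · · · · · · · · · · · ·
    · · · · · · · · · · · ·
    · · · · · · · · · █ █ ·
    · · · · · · · · · █ █ ·
    · · · · · · · · · █ █ █
    · · · · · · · · █ █ █ ·
    · · · · · · · · █ · · ·
    · · · · · · · · · · · ·
    · · · · · · · · · · · ·
T1:
  2·area = 80
  edge (16, 16)→(12, 8): d=(-4,-8) top-left  bias=+0
  edge (12, 8)→(20, 4): d=(8,-4) top-left  bias=+0
  edge (20, 4)→(16, 16): d=(-4,12) right/bottom  bias=-1
    (10,0)@(21, 1): e=[100,-20,0] → ·  [on edge]
    (9,2)@(19, 5): e=[68,4,8] → █
    (10,2)@(21, 5): e=[84,12,-16] → ·
    (7,3)@(15, 7): e=[28,4,48] → █
    (8,3)@(17, 7): e=[44,12,24] → █
    (9,3)@(19, 7): e=[60,20,0] → ·  [on edge]
    (6,4)@(13, 9): e=[4,12,64] → █
    (9,4)@(19, 9): e=[52,36,-8] → ·
    (6,5)@(13, 11): e=[-4,28,56] → ·
    (7,5)@(15, 11): e=[12,36,32] → █
    (9,5)@(19, 11): e=[44,52,-16] → ·
    (7,6)@(15, 13): e=[4,52,24] → █
    (8,6)@(17, 13): e=[20,60,0] → ·  [on edge]
    (7,9)@(15, 19): e=[-20,100,0] → ·  [on edge]
  covered (9 px):
    · · · · · · · · · · · ·
    · · · · · · · · · · · ·
    · · · · · · · · · █ · ·
    · · · · · · · █ █ · · ·
    · · · · · · █ █ █ · · ·
    · · · · · · · █ █ · · ·
    · · · · · · · █ · · · ·
    · · · · · · · · · · · ·
    · · · · · · · · · · · ·
    · · · · · · · · · · · ·
T2:
  2·area = 84
  edge (9, 19)→(16, 4): d=(7,-15) top-left  bias=+0
  edge (16, 4)→(16, 16): d=(0,12) right/bottom  bias=-1
  edge (16, 16)→(9, 19): d=(-7,3) right/bottom  bias=-1
    (7,3)@(15, 7): e=[6,12,66] → █
    (8,3)@(17, 7): e=[36,-12,60] → ·
    (7,4)@(15, 9): e=[20,12,52] → █
    (8,4)@(17, 9): e=[50,-12,46] → ·
    (6,5)@(13, 11): e=[4,36,44] → █
    (8,5)@(17, 11): e=[64,-12,32] → ·
    (6,6)@(13, 13): e=[18,36,30] → █
    (8,6)@(17, 13): e=[78,-12,18] → ·
    (11,6)@(23, 13): e=[168,-84,0] → ·  [on edge]
    (5,7)@(11, 15): e=[2,60,22] → █
    (8,7)@(17, 15): e=[92,-12,4] → ·
    (5,8)@(11, 17): e=[16,60,8] → █
    (4,9)@(9, 19): e=[0,84,0] → ·  [on edge]
  covered (11 px):
    · · · · · · · · · · · ·
    · · · · · · · · · · · ·
    · · · · · · · · · · · ·
    · · · · · · · █ · · · ·
    · · · · · · · █ · · · ·
    · · · · · · █ █ · · · ·
    · · · · · · █ █ · · · ·
    · · · · · █ █ █ · · · ·
    · · · · · █ █ · · · · ·
    · · · · · · · · · · · ·
T3:
  2·area = 92  (B↔C swapped to make it positive)
  edge (20, 2)→(22, 15): d=(2,13) right/bottom  bias=-1
  edge (22, 15)→(14, 9): d=(-8,-6) top-left  bias=+0
  edge (14, 9)→(20, 2): d=(6,-7) top-left  bias=+0
    (9,2)@(19, 5): e=[19,62,11] → █
    (10,2)@(21, 5): e=[-7,74,25] → ·
    (8,3)@(17, 7): e=[49,34,9] → █
    (10,3)@(21, 7): e=[-3,58,37] → ·
    (7,4)@(15, 9): e=[79,6,7] → █
    (10,4)@(21, 9): e=[1,42,49] → █
    (11,4)@(23, 9): e=[-25,54,63] → ·
    (7,5)@(15, 11): e=[83,-10,19] → ·
    (8,5)@(17, 11): e=[57,2,33] → █
    (11,5)@(23, 11): e=[-21,38,75] → ·
    (8,6)@(17, 13): e=[61,-14,45] → ·
    (9,6)@(19, 13): e=[35,-2,59] → ·
  covered (11 px):
    · · · · · · · · · · · ·
    · · · · · · · · · · · ·
    · · · · · · · · · █ · ·
    · · · · · · · · █ █ · ·
    · · · · · · · █ █ █ █ ·
    · · · · · · · · █ █ █ ·
    · · · · · · · · · · █ ·
    · · · · · · · · · · · ·
    · · · · · · · · · · · ·
    · · · · · · · · · · · ·
T4:
  2·area = 60
  edge (6, 12)→(16, 2): d=(10,-10) top-left  bias=+0
  edge (16, 2)→(20, 4): d=(4,2) right/bottom  bias=-1
  edge (20, 4)→(6, 12): d=(-14,8) right/bottom  bias=-1
    (8,0)@(17, 1): e=[0,-6,66] → ·  [on edge]
    (7,1)@(15, 3): e=[0,6,54] → █  [on edge]
    (8,1)@(17, 3): e=[20,2,38] → █
    (9,1)@(19, 3): e=[40,-2,22] → ·
    (6,2)@(13, 5): e=[0,18,42] → █  [on edge]
    (9,2)@(19, 5): e=[60,6,-6] → ·
    (5,3)@(11, 7): e=[0,30,30] → █  [on edge]
    (7,3)@(15, 7): e=[40,22,-2] → ·
    (8,3)@(17, 7): e=[60,18,-18] → ·
    (4,4)@(9, 9): e=[0,42,18] → █  [on edge]
    (6,4)@(13, 9): e=[40,34,-14] → ·
    (3,5)@(7, 11): e=[0,54,6] → █  [on edge]
    (2,6)@(5, 13): e=[0,66,-6] → ·  [on edge]
    (1,7)@(3, 15): e=[0,78,-18] → ·  [on edge]
    (0,8)@(1, 17): e=[0,90,-30] → ·  [on edge]
  covered (10 px):
    · · · · · · · · · · · ·
    · · · · · · · █ █ · · ·
    · · · · · · █ █ █ · · ·
    · · · · · █ █ · · · · ·
    · · · · █ █ · · · · · ·
    · · · █ · · · · · · · ·
    · · · · · · · · · · · ·
    · · · · · · · · · · · ·
    · · · · · · · · · · · ·
    · · · · · · · · · · · ·

Answer: [36,32,12]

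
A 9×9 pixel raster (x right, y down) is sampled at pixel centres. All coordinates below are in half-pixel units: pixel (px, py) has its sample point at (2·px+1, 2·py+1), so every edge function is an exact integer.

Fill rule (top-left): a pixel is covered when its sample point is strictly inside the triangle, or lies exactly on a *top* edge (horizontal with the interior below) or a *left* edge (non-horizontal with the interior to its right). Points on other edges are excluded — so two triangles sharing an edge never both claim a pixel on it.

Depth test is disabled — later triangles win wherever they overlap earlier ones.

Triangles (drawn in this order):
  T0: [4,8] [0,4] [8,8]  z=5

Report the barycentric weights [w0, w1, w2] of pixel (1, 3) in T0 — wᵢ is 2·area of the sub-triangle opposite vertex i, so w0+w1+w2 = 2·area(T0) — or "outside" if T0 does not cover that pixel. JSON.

T0:
  2·area = 16
  edge (4, 8)→(0, 4): d=(-4,-4) top-left  bias=+0
  edge (0, 4)→(8, 8): d=(8,4) right/bottom  bias=-1
  edge (8, 8)→(4, 8): d=(-4,0) right/bottom  bias=-1
    (0,2)@(1, 5): e=[0,4,12] → #  [on edge]
    (1,2)@(3, 5): e=[8,-4,12] → ·
    (0,3)@(1, 7): e=[-8,20,4] → ·
    (1,3)@(3, 7): e=[0,12,4] → #  [on edge]
    (2,3)@(5, 7): e=[8,4,4] → #
    (3,3)@(7, 7): e=[16,-4,4] → ·
    (1,4)@(3, 9): e=[-8,28,-4] → ·
    (2,4)@(5, 9): e=[0,20,-4] → ·  [on edge]
    (3,5)@(7, 11): e=[0,28,-12] → ·  [on edge]
    (4,6)@(9, 13): e=[0,36,-20] → ·  [on edge]
    (5,7)@(11, 15): e=[0,44,-28] → ·  [on edge]
    (6,8)@(13, 17): e=[0,52,-36] → ·  [on edge]
  covered (3 px):
    · · · · · · · · ·
    · · · · · · · · ·
    # · · · · · · · ·
    · # # · · · · · ·
    · · · · · · · · ·
    · · · · · · · · ·
    · · · · · · · · ·
    · · · · · · · · ·
    · · · · · · · · ·

Final: [12,4,0]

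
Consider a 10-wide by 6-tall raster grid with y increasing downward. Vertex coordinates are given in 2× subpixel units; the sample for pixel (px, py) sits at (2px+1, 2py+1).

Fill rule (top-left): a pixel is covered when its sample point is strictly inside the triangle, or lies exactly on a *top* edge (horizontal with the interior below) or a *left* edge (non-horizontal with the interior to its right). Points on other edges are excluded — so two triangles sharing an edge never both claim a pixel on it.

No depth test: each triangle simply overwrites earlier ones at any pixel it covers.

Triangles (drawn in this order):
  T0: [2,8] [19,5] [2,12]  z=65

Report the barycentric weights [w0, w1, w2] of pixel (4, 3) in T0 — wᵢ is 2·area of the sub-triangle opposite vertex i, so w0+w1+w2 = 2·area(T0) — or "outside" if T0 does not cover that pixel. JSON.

T0:
  2·area = 68
  edge (2, 8)→(19, 5): d=(17,-3) top-left  bias=+0
  edge (19, 5)→(2, 12): d=(-17,7) right/bottom  bias=-1
  edge (2, 12)→(2, 8): d=(0,-4) top-left  bias=+0
    (9,2)@(19, 5): e=[0,0,68] → .  [on edge]
    (4,3)@(9, 7): e=[4,36,28] → X
    (5,3)@(11, 7): e=[10,22,36] → X
    (6,3)@(13, 7): e=[16,8,44] → X
    (7,3)@(15, 7): e=[22,-6,52] → .
    (1,4)@(3, 9): e=[20,44,4] → X
    (2,4)@(5, 9): e=[26,30,12] → X
    (3,4)@(7, 9): e=[32,16,20] → X
    (5,4)@(11, 9): e=[44,-12,36] → .
    (6,4)@(13, 9): e=[50,-26,44] → .
    (1,5)@(3, 11): e=[54,10,4] → X
    (2,5)@(5, 11): e=[60,-4,12] → .
  covered (8 px):
    . . . . . . . . . .
    . . . . . . . . . .
    . . . . . . . . . .
    . . . . X X X . . .
    . X X X X . . . . .
    . X . . . . . . . .

Result: [36,28,4]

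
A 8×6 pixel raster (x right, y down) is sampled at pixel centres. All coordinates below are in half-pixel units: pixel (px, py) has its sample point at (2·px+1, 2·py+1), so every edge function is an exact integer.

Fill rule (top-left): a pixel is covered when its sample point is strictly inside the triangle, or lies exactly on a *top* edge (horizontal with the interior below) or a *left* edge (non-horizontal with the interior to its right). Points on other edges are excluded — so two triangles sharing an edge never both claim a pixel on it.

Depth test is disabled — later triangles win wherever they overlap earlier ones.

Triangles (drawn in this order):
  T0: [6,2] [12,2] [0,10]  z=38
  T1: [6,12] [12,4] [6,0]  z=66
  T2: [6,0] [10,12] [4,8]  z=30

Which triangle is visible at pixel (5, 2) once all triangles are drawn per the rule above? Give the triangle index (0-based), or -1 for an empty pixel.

T0:
  2·area = 48
  edge (6, 2)→(12, 2): d=(6,0) top-left  bias=+0
  edge (12, 2)→(0, 10): d=(-12,8) right/bottom  bias=-1
  edge (0, 10)→(6, 2): d=(6,-8) top-left  bias=+0
    (3,1)@(7, 3): e=[6,28,14] → █
    (4,1)@(9, 3): e=[6,12,30] → █
    (5,1)@(11, 3): e=[6,-4,46] → ·
    (2,2)@(5, 5): e=[18,20,10] → █
    (4,2)@(9, 5): e=[18,-12,42] → ·
    (1,3)@(3, 7): e=[30,12,6] → █
    (2,3)@(5, 7): e=[30,-4,22] → ·
    (3,3)@(7, 7): e=[30,-20,38] → ·
    (0,4)@(1, 9): e=[42,4,2] → █
    (1,4)@(3, 9): e=[42,-12,18] → ·
    (0,5)@(1, 11): e=[54,-20,14] → ·
  covered (6 px):
    · · · · · · · ·
    · · · █ █ · · ·
    · · █ █ · · · ·
    · █ · · · · · ·
    █ · · · · · · ·
    · · · · · · · ·
T1:
  2·area = 72  (B↔C swapped to make it positive)
  edge (6, 12)→(6, 0): d=(0,-12) top-left  bias=+0
  edge (6, 0)→(12, 4): d=(6,4) right/bottom  bias=-1
  edge (12, 4)→(6, 12): d=(-6,8) right/bottom  bias=-1
    (3,0)@(7, 1): e=[12,2,58] → █
    (4,0)@(9, 1): e=[36,-6,42] → ·
    (3,1)@(7, 3): e=[12,14,46] → █
    (4,1)@(9, 3): e=[36,6,30] → █
    (5,1)@(11, 3): e=[60,-2,14] → ·
    (3,2)@(7, 5): e=[12,26,34] → █
    (5,2)@(11, 5): e=[60,10,2] → █
    (6,2)@(13, 5): e=[84,2,-14] → ·
    (3,3)@(7, 7): e=[12,38,22] → █
    (5,3)@(11, 7): e=[60,22,-10] → ·
    (3,4)@(7, 9): e=[12,50,10] → █
    (4,4)@(9, 9): e=[36,42,-6] → ·
  covered (9 px):
    · · · █ · · · ·
    · · · █ █ · · ·
    · · · █ █ █ · ·
    · · · █ █ · · ·
    · · · █ · · · ·
    · · · · · · · ·
T2:
  2·area = 56
  edge (6, 0)→(10, 12): d=(4,12) right/bottom  bias=-1
  edge (10, 12)→(4, 8): d=(-6,-4) top-left  bias=+0
  edge (4, 8)→(6, 0): d=(2,-8) top-left  bias=+0
    (3,1)@(7, 3): e=[0,42,14] → ·  [on edge]
    (2,2)@(5, 5): e=[32,22,2] → █
    (3,2)@(7, 5): e=[8,30,18] → █
    (4,2)@(9, 5): e=[-16,38,34] → ·
    (2,3)@(5, 7): e=[40,10,6] → █
    (4,3)@(9, 7): e=[-8,26,38] → ·
    (2,4)@(5, 9): e=[48,-2,10] → ·
    (3,4)@(7, 9): e=[24,6,26] → █
    (4,4)@(9, 9): e=[0,14,42] → ·  [on edge]
    (3,5)@(7, 11): e=[32,-6,30] → ·
    (4,5)@(9, 11): e=[8,2,46] → █
    (5,5)@(11, 11): e=[-16,10,62] → ·
  covered (6 px):
    · · · · · · · ·
    · · · · · · · ·
    · · █ █ · · · ·
    · · █ █ · · · ·
    · · · █ · · · ·
    · · · · █ · · ·

Z-buffer (winner per pixel, '.' = empty):
  . . . 1 . . . .
  . . . 1 1 . . .
  . . 2 2 1 1 . .
  . 0 2 2 1 . . .
  0 . . 2 . . . .
  . . . . 2 . . .

Result: 1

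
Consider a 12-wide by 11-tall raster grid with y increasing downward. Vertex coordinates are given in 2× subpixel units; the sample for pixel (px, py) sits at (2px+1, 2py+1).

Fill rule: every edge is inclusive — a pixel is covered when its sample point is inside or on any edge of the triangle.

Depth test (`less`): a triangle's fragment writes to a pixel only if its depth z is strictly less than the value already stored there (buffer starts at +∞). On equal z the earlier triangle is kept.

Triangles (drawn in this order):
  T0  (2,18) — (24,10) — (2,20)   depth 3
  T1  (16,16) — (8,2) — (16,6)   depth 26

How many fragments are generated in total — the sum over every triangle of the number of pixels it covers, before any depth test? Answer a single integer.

T0:
  2·area = 44
  edge (2, 18)→(24, 10): d=(22,-8) inclusive
  edge (24, 10)→(2, 20): d=(-22,10) inclusive
  edge (2, 20)→(2, 18): d=(0,-2) inclusive
    (8,6)@(17, 13): e=[10,4,30] → X
    (9,6)@(19, 13): e=[26,-16,34] → .
    (5,7)@(11, 15): e=[6,20,18] → X
    (6,7)@(13, 15): e=[22,0,22] → X  [on edge]
    (7,7)@(15, 15): e=[38,-20,26] → .
    (8,7)@(17, 15): e=[54,-40,30] → .
    (2,8)@(5, 17): e=[2,36,6] → X
    (3,8)@(7, 17): e=[18,16,10] → X
    (4,8)@(9, 17): e=[34,-4,14] → .
    (5,8)@(11, 17): e=[50,-24,18] → .
    (6,8)@(13, 17): e=[66,-44,22] → .
    (1,9)@(3, 19): e=[30,12,2] → X
  covered (6 px):
    . . . . . . . . . . . .
    . . . . . . . . . . . .
    . . . . . . . . . . . .
    . . . . . . . . . . . .
    . . . . . . . . . . . .
    . . . . . . . . . . . .
    . . . . . . . . X . . .
    . . . . . X X . . . . .
    . . X X . . . . . . . .
    . X . . . . . . . . . .
    . . . . . . . . . . . .
T1:
  2·area = 80
  edge (16, 16)→(8, 2): d=(-8,-14) inclusive
  edge (8, 2)→(16, 6): d=(8,4) inclusive
  edge (16, 6)→(16, 16): d=(0,10) inclusive
    (4,1)@(9, 3): e=[6,4,70] → X
    (5,1)@(11, 3): e=[34,-4,50] → .
    (4,2)@(9, 5): e=[-10,20,70] → .
    (5,2)@(11, 5): e=[18,12,50] → X
    (6,2)@(13, 5): e=[46,4,30] → X
    (7,2)@(15, 5): e=[74,-4,10] → .
    (5,3)@(11, 7): e=[2,28,50] → X
    (7,3)@(15, 7): e=[58,12,10] → X
    (8,3)@(17, 7): e=[86,4,-10] → .
    (5,4)@(11, 9): e=[-14,44,50] → .
    (6,4)@(13, 9): e=[14,36,30] → X
    (8,4)@(17, 9): e=[70,20,-10] → .
  covered (10 px):
    . . . . . . . . . . . .
    . . . . X . . . . . . .
    . . . . . X X . . . . .
    . . . . . X X X . . . .
    . . . . . . X X . . . .
    . . . . . . . X . . . .
    . . . . . . . X . . . .
    . . . . . . . . . . . .
    . . . . . . . . . . . .
    . . . . . . . . . . . .
    . . . . . . . . . . . .

Result: 16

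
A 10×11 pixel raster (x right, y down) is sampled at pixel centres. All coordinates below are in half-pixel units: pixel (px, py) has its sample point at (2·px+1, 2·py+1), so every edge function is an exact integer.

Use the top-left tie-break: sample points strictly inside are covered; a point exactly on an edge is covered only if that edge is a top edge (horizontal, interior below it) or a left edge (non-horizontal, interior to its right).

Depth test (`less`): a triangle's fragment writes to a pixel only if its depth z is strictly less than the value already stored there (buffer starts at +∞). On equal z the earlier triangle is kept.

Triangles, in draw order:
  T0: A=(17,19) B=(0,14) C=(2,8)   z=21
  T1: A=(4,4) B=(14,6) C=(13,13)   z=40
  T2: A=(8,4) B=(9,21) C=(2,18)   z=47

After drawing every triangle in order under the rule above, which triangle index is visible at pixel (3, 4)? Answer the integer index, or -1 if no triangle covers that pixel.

T0:
  2·area = 112
  edge (17, 19)→(0, 14): d=(-17,-5) top-left  bias=+0
  edge (0, 14)→(2, 8): d=(2,-6) top-left  bias=+0
  edge (2, 8)→(17, 19): d=(15,11) right/bottom  bias=-1
    (1,2)@(3, 5): e=[168,0,-56] → ·  [on edge]
    (1,4)@(3, 9): e=[100,8,4] → #
    (2,4)@(5, 9): e=[110,20,-18] → ·
    (0,5)@(1, 11): e=[56,0,56] → #  [on edge]
    (2,5)@(5, 11): e=[76,24,12] → #
    (3,5)@(7, 11): e=[86,36,-10] → ·
    (0,6)@(1, 13): e=[22,4,86] → #
    (3,6)@(7, 13): e=[52,40,20] → #
    (4,6)@(9, 13): e=[62,52,-2] → ·
    (0,7)@(1, 15): e=[-12,8,116] → ·
    (1,7)@(3, 15): e=[-2,20,94] → ·
    (2,7)@(5, 15): e=[8,32,72] → #
    (8,9)@(17, 19): e=[0,112,0] → ·  [on edge]
  covered (14 px):
    · · · · · · · · · ·
    · · · · · · · · · ·
    · · · · · · · · · ·
    · · · · · · · · · ·
    · # · · · · · · · ·
    # # # · · · · · · ·
    # # # # · · · · · ·
    · · # # # # · · · ·
    · · · · · # # · · ·
    · · · · · · · · · ·
    · · · · · · · · · ·
T1:
  2·area = 72
  edge (4, 4)→(14, 6): d=(10,2) right/bottom  bias=-1
  edge (14, 6)→(13, 13): d=(-1,7) right/bottom  bias=-1
  edge (13, 13)→(4, 4): d=(-9,-9) top-left  bias=+0
    (0,0)@(1, 1): e=[-24,96,0] → ·  [on edge]
    (1,1)@(3, 3): e=[-8,80,0] → ·  [on edge]
    (2,2)@(5, 5): e=[8,64,0] → #  [on edge]
    (3,2)@(7, 5): e=[4,50,18] → #
    (4,2)@(9, 5): e=[0,36,36] → ·  [on edge]
    (2,3)@(5, 7): e=[28,62,-18] → ·
    (3,3)@(7, 7): e=[24,48,0] → #  [on edge]
    (4,3)@(9, 7): e=[20,34,18] → #
    (5,3)@(11, 7): e=[16,20,36] → #
    (6,3)@(13, 7): e=[12,6,54] → #
    (7,3)@(15, 7): e=[8,-8,72] → ·
    (9,3)@(19, 7): e=[0,-36,108] → ·  [on edge]
    (4,4)@(9, 9): e=[40,32,0] → #  [on edge]
    (5,5)@(11, 11): e=[56,16,0] → #  [on edge]
    (6,6)@(13, 13): e=[72,0,0] → ·  [on edge]
    (7,7)@(15, 15): e=[88,-16,0] → ·  [on edge]
    (8,8)@(17, 17): e=[104,-32,0] → ·  [on edge]
    (9,9)@(19, 19): e=[120,-48,0] → ·  [on edge]
  covered (11 px):
    · · · · · · · · · ·
    · · · · · · · · · ·
    · · # # · · · · · ·
    · · · # # # # · · ·
    · · · · # # # · · ·
    · · · · · # # · · ·
    · · · · · · · · · ·
    · · · · · · · · · ·
    · · · · · · · · · ·
    · · · · · · · · · ·
    · · · · · · · · · ·
T2:
  2·area = 116
  edge (8, 4)→(9, 21): d=(1,17) right/bottom  bias=-1
  edge (9, 21)→(2, 18): d=(-7,-3) top-left  bias=+0
  edge (2, 18)→(8, 4): d=(6,-14) top-left  bias=+0
    (3,3)@(7, 7): e=[20,92,4] → #
    (4,3)@(9, 7): e=[-14,98,32] → ·
    (3,4)@(7, 9): e=[22,78,16] → #
    (4,4)@(9, 9): e=[-12,84,44] → ·
    (2,5)@(5, 11): e=[58,58,0] → #  [on edge]
    (4,5)@(9, 11): e=[-10,70,56] → ·
    (2,6)@(5, 13): e=[60,44,12] → #
    (4,6)@(9, 13): e=[-8,56,68] → ·
    (2,7)@(5, 15): e=[62,30,24] → #
    (4,7)@(9, 15): e=[-6,42,80] → ·
    (1,8)@(3, 17): e=[98,10,8] → #
    (4,8)@(9, 17): e=[-4,28,92] → ·
    (4,10)@(9, 21): e=[0,0,116] → ·  [on edge]
  covered (13 px):
    · · · · · · · · · ·
    · · · · · · · · · ·
    · · · · · · · · · ·
    · · · # · · · · · ·
    · · · # · · · · · ·
    · · # # · · · · · ·
    · · # # · · · · · ·
    · · # # · · · · · ·
    · # # # · · · · · ·
    · · # # · · · · · ·
    · · · · · · · · · ·

Z-buffer (winner per pixel, '.' = empty):
  . . . . . . . . . .
  . . . . . . . . . .
  . . 1 1 . . . . . .
  . . . 1 1 1 1 . . .
  . 0 . 2 1 1 1 . . .
  0 0 0 2 . 1 1 . . .
  0 0 0 0 . . . . . .
  . . 0 0 0 0 . . . .
  . 2 2 2 . 0 0 . . .
  . . 2 2 . . . . . .
  . . . . . . . . . .

Final: 2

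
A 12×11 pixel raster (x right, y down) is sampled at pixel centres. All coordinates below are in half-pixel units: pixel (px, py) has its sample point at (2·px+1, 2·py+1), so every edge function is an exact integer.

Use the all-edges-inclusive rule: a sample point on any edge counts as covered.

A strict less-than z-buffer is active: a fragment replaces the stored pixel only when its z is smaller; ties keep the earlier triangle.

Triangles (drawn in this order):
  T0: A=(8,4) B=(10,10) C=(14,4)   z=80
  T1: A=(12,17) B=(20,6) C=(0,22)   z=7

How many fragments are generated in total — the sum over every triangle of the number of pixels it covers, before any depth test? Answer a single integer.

T0:
  2·area = 36  (B↔C swapped to make it positive)
  edge (8, 4)→(14, 4): d=(6,0) inclusive
  edge (14, 4)→(10, 10): d=(-4,6) inclusive
  edge (10, 10)→(8, 4): d=(-2,-6) inclusive
    (3,0)@(7, 1): e=[-18,54,0] → ·  [on edge]
    (4,2)@(9, 5): e=[6,26,4] → █
    (5,2)@(11, 5): e=[6,14,16] → █
    (6,2)@(13, 5): e=[6,2,28] → █
    (7,2)@(15, 5): e=[6,-10,40] → ·
    (4,3)@(9, 7): e=[18,18,0] → █  [on edge]
    (6,3)@(13, 7): e=[18,-6,24] → ·
    (4,4)@(9, 9): e=[30,10,-4] → ·
    (5,4)@(11, 9): e=[30,-2,8] → ·
    (5,6)@(11, 13): e=[54,-18,0] → ·  [on edge]
    (6,9)@(13, 19): e=[90,-54,0] → ·  [on edge]
  covered (5 px):
    · · · · · · · · · · · ·
    · · · · · · · · · · · ·
    · · · · █ █ █ · · · · ·
    · · · · █ █ · · · · · ·
    · · · · · · · · · · · ·
    · · · · · · · · · · · ·
    · · · · · · · · · · · ·
    · · · · · · · · · · · ·
    · · · · · · · · · · · ·
    · · · · · · · · · · · ·
    · · · · · · · · · · · ·
T1:
  2·area = 92  (B↔C swapped to make it positive)
  edge (12, 17)→(0, 22): d=(-12,5) inclusive
  edge (0, 22)→(20, 6): d=(20,-16) inclusive
  edge (20, 6)→(12, 17): d=(-8,11) inclusive
    (9,3)@(19, 7): e=[85,4,3] → █
    (10,3)@(21, 7): e=[75,36,-19] → ·
    (8,4)@(17, 9): e=[71,12,9] → █
    (9,4)@(19, 9): e=[61,44,-13] → ·
    (7,5)@(15, 11): e=[57,20,15] → █
    (8,5)@(17, 11): e=[47,52,-7] → ·
    (6,6)@(13, 13): e=[43,28,21] → █
    (7,6)@(15, 13): e=[33,60,-1] → ·
    (4,7)@(9, 15): e=[39,4,49] → █
    (5,7)@(11, 15): e=[29,36,27] → █
    (7,7)@(15, 15): e=[9,100,-17] → ·
    (3,8)@(7, 17): e=[25,12,55] → █
  covered (12 px):
    · · · · · · · · · · · ·
    · · · · · · · · · · · ·
    · · · · · · · · · · · ·
    · · · · · · · · · █ · ·
    · · · · · · · · █ · · ·
    · · · · · · · █ · · · ·
    · · · · · · █ · · · · ·
    · · · · █ █ █ · · · · ·
    · · · █ █ █ · · · · · ·
    · · █ █ · · · · · · · ·
    · · · · · · · · · · · ·

Result: 17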